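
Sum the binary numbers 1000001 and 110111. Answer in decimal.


1000001 + 110111 = 1111000 = 120

120


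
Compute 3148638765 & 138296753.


0b10111011101011000110101000101101 & 0b1000001111100011110110110001 = 0b1000001011000010100000100001 = 137111585

137111585


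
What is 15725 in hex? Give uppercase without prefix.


15725 = 3D6D hex

3D6D


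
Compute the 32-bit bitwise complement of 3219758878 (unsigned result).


~0b10111111111010011001111100011110 = 0b1000000000101100110000011100001 = 1075208417 (32-bit unsigned)

1075208417


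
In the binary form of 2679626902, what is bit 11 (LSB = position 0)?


0b10011111101101111101110010010110, position 11 = 1

1


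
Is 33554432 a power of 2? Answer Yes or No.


0b10000000000000000000000000. Only one bit set => Yes

Yes


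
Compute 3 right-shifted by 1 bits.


0b11 >> 1 = 0b1 = 1

1


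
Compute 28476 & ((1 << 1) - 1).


28476 & 1 = 0

0


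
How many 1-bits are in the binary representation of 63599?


0b1111100001101111 has 11 set bits

11


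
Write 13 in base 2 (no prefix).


13 = 1101 in binary

1101


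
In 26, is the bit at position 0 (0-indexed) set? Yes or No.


0b11010, bit 0 = 0. No

No


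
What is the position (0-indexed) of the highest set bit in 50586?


0b1100010110011010. Highest set bit at position 15

15


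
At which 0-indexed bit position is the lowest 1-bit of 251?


0b11111011. Lowest set bit at position 0

0


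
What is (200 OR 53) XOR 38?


Step 1: 200 | 53 = 253
Step 2: 253 ^ 38 = 219

219


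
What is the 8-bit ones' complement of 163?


163 ^ 255 = 92

92


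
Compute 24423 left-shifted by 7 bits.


0b101111101100111 << 7 = 0b1011111011001110000000 = 3126144

3126144


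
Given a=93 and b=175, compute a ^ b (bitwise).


93 ^ 175 = 242

242


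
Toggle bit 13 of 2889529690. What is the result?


2889529690 ^ (1 << 13) = 2889529690 ^ 8192 = 2889521498

2889521498


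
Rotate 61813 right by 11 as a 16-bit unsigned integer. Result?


Rotate 0b1111000101110101 right by 11 (16-bit) = 0b10111010111110 = 11966

11966


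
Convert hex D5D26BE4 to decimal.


D5D26BE4 hex = 3587337188 decimal

3587337188


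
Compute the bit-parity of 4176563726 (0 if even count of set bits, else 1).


0b11111000111100010100111000001110 has 17 ones => parity 1

1


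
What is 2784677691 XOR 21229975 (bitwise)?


0b10100101111110101100111100111011 ^ 0b1010000111111000110010111 = 0b10100100101110010011111010101100 = 2763603628

2763603628


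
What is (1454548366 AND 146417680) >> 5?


Step 1: 1454548366 & 146417680 = 11673600
Step 2: 11673600 >> 5 = 364800

364800


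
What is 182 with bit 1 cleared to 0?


182 & ~(1 << 1) = 180

180


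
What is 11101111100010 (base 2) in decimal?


11101111100010 in decimal = 15330

15330


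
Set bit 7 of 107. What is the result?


107 | (1 << 7) = 107 | 128 = 235

235


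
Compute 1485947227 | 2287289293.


0b1011000100100011100000101011011 | 0b10001000010101010100001111001101 = 0b11011000110101011100001111011111 = 3637887967

3637887967


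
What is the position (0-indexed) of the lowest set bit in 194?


0b11000010. Lowest set bit at position 1

1


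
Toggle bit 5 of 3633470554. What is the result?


3633470554 ^ (1 << 5) = 3633470554 ^ 32 = 3633470586

3633470586


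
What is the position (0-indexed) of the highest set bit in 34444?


0b1000011010001100. Highest set bit at position 15

15


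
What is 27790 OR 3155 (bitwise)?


0b110110010001110 | 0b110001010011 = 0b110110011011111 = 27871

27871


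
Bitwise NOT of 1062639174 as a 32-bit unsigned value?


~0b111111010101101001011001000110 = 0b11000000101010010110100110111001 = 3232328121 (32-bit unsigned)

3232328121


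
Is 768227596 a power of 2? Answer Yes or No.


0b101101110010100011100100001100. Multiple bits set => No

No


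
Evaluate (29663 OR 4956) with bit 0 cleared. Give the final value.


Step 1: 29663 | 4956 = 29663
Step 2: 29663 & ~(1 << 0) = 29662

29662


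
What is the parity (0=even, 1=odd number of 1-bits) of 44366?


0b1010110101001110 has 9 ones => parity 1

1


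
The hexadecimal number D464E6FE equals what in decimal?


D464E6FE hex = 3563382526 decimal

3563382526


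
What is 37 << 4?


0b100101 << 4 = 0b1001010000 = 592

592


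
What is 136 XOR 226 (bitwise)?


0b10001000 ^ 0b11100010 = 0b1101010 = 106

106


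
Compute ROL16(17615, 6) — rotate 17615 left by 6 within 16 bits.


Rotate 0b100010011001111 left by 6 (16-bit) = 0b11001111010001 = 13265

13265


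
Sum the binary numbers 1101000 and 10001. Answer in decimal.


1101000 + 10001 = 1111001 = 121

121


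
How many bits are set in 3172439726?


0b10111101000101111001011010101110 has 19 set bits

19


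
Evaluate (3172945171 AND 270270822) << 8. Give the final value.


Step 1: 3172945171 & 270270822 = 270270722
Step 2: 270270722 << 8 = 69189304832

69189304832


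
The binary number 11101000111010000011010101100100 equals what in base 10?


11101000111010000011010101100100 in decimal = 3907532132

3907532132


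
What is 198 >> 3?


0b11000110 >> 3 = 0b11000 = 24

24


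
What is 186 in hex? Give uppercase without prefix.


186 = BA hex

BA


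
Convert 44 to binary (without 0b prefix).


44 = 101100 in binary

101100


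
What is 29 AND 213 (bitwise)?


0b11101 & 0b11010101 = 0b10101 = 21

21


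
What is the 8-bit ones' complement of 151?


151 ^ 255 = 104

104


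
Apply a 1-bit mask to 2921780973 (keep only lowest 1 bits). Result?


2921780973 & 1 = 1

1


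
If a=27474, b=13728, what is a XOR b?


27474 ^ 13728 = 24306

24306


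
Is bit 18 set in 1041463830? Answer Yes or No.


0b111110000100110111101000010110, bit 18 = 0. No

No


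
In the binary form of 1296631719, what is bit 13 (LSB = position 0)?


0b1001101010010010000011110100111, position 13 = 0

0


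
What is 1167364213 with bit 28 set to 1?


1167364213 | (1 << 28) = 1167364213 | 268435456 = 1435799669

1435799669


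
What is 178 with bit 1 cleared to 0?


178 & ~(1 << 1) = 176

176


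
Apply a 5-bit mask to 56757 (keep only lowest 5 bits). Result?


56757 & 31 = 21

21


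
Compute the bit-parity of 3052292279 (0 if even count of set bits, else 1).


0b10110101111011100100100010110111 has 19 ones => parity 1

1


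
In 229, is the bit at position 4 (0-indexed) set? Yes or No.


0b11100101, bit 4 = 0. No

No


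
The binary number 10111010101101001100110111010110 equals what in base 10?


10111010101101001100110111010110 in decimal = 3132411350

3132411350


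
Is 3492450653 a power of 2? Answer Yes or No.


0b11010000001010101001000101011101. Multiple bits set => No

No


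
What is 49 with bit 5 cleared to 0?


49 & ~(1 << 5) = 17

17


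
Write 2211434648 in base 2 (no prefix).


2211434648 = 10000011110011111101000010011000 in binary

10000011110011111101000010011000


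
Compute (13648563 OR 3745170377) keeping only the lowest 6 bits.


Step 1: 13648563 | 3745170377 = 3757753339
Step 2: 3757753339 & 63 = 59

59


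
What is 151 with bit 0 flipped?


151 ^ (1 << 0) = 151 ^ 1 = 150

150


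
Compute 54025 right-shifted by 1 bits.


0b1101001100001001 >> 1 = 0b110100110000100 = 27012

27012


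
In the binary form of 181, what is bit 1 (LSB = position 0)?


0b10110101, position 1 = 0

0


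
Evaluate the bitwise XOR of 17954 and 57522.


0b100011000100010 ^ 0b1110000010110010 = 0b1010011010010000 = 42640

42640


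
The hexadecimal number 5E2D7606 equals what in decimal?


5E2D7606 hex = 1580037638 decimal

1580037638


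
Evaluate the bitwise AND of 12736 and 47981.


0b11000111000000 & 0b1011101101101101 = 0b11000101000000 = 12608

12608


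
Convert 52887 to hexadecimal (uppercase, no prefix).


52887 = CE97 hex

CE97


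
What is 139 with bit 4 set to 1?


139 | (1 << 4) = 139 | 16 = 155

155


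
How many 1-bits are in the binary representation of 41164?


0b1010000011001100 has 6 set bits

6


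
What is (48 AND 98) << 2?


Step 1: 48 & 98 = 32
Step 2: 32 << 2 = 128

128


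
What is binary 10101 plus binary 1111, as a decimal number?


10101 + 1111 = 100100 = 36

36


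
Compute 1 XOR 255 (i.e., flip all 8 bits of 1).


1 ^ 255 = 254

254


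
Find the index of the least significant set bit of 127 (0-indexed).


0b1111111. Lowest set bit at position 0

0


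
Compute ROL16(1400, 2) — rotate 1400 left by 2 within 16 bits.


Rotate 0b10101111000 left by 2 (16-bit) = 0b1010111100000 = 5600

5600


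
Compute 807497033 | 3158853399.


0b110000001000010110110101001001 | 0b10111100010010000100011100010111 = 0b10111100011010010110111101011111 = 3161026399

3161026399


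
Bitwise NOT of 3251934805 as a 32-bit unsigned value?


~0b11000001110101001001011001010101 = 0b111110001010110110100110101010 = 1043032490 (32-bit unsigned)

1043032490


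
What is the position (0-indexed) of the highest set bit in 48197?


0b1011110001000101. Highest set bit at position 15

15


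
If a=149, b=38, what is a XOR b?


149 ^ 38 = 179

179


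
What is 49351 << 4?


0b1100000011000111 << 4 = 0b11000000110001110000 = 789616

789616


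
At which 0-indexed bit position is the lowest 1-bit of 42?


0b101010. Lowest set bit at position 1

1


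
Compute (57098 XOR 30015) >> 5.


Step 1: 57098 ^ 30015 = 43573
Step 2: 43573 >> 5 = 1361

1361


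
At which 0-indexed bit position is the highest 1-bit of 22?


0b10110. Highest set bit at position 4

4


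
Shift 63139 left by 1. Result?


0b1111011010100011 << 1 = 0b11110110101000110 = 126278

126278


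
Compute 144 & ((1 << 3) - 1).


144 & 7 = 0

0


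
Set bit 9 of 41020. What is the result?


41020 | (1 << 9) = 41020 | 512 = 41532

41532


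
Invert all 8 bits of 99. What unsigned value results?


99 ^ 255 = 156

156


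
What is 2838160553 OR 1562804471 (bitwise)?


0b10101001001010101110010010101001 | 0b1011101001001101000000011110111 = 0b11111101001011101110010011111111 = 4247708927

4247708927


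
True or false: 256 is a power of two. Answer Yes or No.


0b100000000. Only one bit set => Yes

Yes


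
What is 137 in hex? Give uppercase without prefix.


137 = 89 hex

89


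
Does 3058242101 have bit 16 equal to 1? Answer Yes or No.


0b10110110010010010001001000110101, bit 16 = 1. Yes

Yes


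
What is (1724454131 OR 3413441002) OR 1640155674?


Step 1: 1724454131 | 3413441002 = 4026400251
Step 2: 4026400251 | 1640155674 = 4026531835

4026531835


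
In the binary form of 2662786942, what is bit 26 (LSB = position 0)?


0b10011110101101101110011101111110, position 26 = 1

1


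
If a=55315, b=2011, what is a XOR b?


55315 ^ 2011 = 57288

57288


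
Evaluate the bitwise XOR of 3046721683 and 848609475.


0b10110101100110010100100010010011 ^ 0b110010100101001100000011000011 = 0b10000111000011011000100001010000 = 2265811024

2265811024


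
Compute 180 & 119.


0b10110100 & 0b1110111 = 0b110100 = 52

52


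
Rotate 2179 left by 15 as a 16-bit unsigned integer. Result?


Rotate 0b100010000011 left by 15 (16-bit) = 0b1000010001000001 = 33857

33857


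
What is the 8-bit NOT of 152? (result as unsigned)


~0b10011000 = 0b1100111 = 103 (8-bit unsigned)

103


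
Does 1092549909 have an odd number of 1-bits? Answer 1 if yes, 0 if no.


0b1000001000111101111110100010101 has 16 ones => parity 0

0


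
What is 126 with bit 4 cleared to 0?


126 & ~(1 << 4) = 110

110


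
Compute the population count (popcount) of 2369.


0b100101000001 has 4 set bits

4


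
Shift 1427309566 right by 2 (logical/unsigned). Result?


0b1010101000100110000001111111110 >> 2 = 0b10101010001001100000011111111 = 356827391

356827391


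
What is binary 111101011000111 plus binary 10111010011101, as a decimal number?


111101011000111 + 10111010011101 = 1010100101100100 = 43364

43364


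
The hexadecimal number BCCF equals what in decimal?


BCCF hex = 48335 decimal

48335


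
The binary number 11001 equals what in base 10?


11001 in decimal = 25

25


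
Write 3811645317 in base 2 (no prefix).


3811645317 = 11100011001100010001011110000101 in binary

11100011001100010001011110000101


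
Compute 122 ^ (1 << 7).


122 ^ (1 << 7) = 122 ^ 128 = 250

250


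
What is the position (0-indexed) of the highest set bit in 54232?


0b1101001111011000. Highest set bit at position 15

15


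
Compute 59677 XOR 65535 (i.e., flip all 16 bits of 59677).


59677 ^ 65535 = 5858

5858


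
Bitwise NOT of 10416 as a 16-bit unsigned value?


~0b10100010110000 = 0b1101011101001111 = 55119 (16-bit unsigned)

55119


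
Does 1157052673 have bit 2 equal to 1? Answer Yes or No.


0b1000100111101110011100100000001, bit 2 = 0. No

No


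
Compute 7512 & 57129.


0b1110101011000 & 0b1101111100101001 = 0b1110100001000 = 7432

7432


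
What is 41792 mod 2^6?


41792 & 63 = 0

0


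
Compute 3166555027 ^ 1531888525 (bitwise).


0b10111100101111011100101110010011 ^ 0b1011011010011101100001110001101 = 0b11100111111100110000100000011110 = 3891464222

3891464222


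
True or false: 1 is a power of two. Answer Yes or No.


0b1. Only one bit set => Yes

Yes


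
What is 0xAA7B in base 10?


AA7B hex = 43643 decimal

43643


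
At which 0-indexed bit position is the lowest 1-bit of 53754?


0b1101000111111010. Lowest set bit at position 1

1


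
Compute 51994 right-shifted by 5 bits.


0b1100101100011010 >> 5 = 0b11001011000 = 1624

1624


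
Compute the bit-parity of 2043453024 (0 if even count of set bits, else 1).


0b1111001110011001001111001100000 has 16 ones => parity 0

0


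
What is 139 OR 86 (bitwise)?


0b10001011 | 0b1010110 = 0b11011111 = 223

223


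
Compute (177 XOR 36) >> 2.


Step 1: 177 ^ 36 = 149
Step 2: 149 >> 2 = 37

37


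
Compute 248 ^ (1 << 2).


248 ^ (1 << 2) = 248 ^ 4 = 252

252


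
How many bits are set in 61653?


0b1111000011010101 has 9 set bits

9


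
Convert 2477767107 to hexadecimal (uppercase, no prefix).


2477767107 = 93AFB9C3 hex

93AFB9C3


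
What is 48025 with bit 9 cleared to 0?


48025 & ~(1 << 9) = 47513

47513


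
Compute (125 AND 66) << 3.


Step 1: 125 & 66 = 64
Step 2: 64 << 3 = 512

512


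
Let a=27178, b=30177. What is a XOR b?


27178 ^ 30177 = 8139

8139


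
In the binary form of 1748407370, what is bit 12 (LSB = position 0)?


0b1101000001101101001010001001010, position 12 = 1

1


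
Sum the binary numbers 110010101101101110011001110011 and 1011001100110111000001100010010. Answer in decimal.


110010101101101110011001110011 + 1011001100110111000001100010010 = 10001100010100100110100110000101 = 2354211205

2354211205


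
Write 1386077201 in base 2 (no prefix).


1386077201 = 1010010100111011101110000010001 in binary

1010010100111011101110000010001


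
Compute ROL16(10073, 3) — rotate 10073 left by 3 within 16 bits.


Rotate 0b10011101011001 left by 3 (16-bit) = 0b11101011001001 = 15049

15049


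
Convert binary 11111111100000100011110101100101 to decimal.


11111111100000100011110101100101 in decimal = 4286725477

4286725477


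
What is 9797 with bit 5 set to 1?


9797 | (1 << 5) = 9797 | 32 = 9829

9829


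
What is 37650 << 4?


0b1001001100010010 << 4 = 0b10010011000100100000 = 602400

602400


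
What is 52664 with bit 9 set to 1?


52664 | (1 << 9) = 52664 | 512 = 53176

53176


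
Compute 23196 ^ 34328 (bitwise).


0b101101010011100 ^ 0b1000011000011000 = 0b1101110010000100 = 56452

56452


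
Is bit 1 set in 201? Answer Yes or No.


0b11001001, bit 1 = 0. No

No


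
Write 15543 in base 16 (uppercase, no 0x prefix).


15543 = 3CB7 hex

3CB7


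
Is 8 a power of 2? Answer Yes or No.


0b1000. Only one bit set => Yes

Yes


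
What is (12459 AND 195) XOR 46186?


Step 1: 12459 & 195 = 131
Step 2: 131 ^ 46186 = 46313

46313


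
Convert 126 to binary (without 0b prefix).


126 = 1111110 in binary

1111110


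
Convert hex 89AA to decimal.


89AA hex = 35242 decimal

35242


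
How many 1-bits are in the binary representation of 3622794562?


0b11010111111011110111010101000010 has 20 set bits

20


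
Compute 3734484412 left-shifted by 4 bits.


0b11011110100101111011010110111100 << 4 = 0b110111101001011110110101101111000000 = 59751750592

59751750592


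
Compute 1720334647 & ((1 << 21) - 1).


1720334647 & 2097151 = 670007

670007


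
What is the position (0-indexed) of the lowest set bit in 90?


0b1011010. Lowest set bit at position 1

1


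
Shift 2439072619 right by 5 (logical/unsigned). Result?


0b10010001011000010100101101101011 >> 5 = 0b100100010110000101001011011 = 76221019

76221019


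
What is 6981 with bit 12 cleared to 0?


6981 & ~(1 << 12) = 2885

2885


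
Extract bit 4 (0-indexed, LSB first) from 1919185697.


0b1110010011001000111001100100001, position 4 = 0

0


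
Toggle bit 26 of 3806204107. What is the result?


3806204107 ^ (1 << 26) = 3806204107 ^ 67108864 = 3873312971

3873312971


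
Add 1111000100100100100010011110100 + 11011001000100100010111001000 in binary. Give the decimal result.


1111000100100100100010011110100 + 11011001000100100010111001000 = 10010011101101001000101010111100 = 2478082748

2478082748


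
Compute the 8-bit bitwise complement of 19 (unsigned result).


~0b10011 = 0b11101100 = 236 (8-bit unsigned)

236


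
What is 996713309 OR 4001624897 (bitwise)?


0b111011011010001010001101011101 | 0b11101110100000111111001101000001 = 0b11111111111010111111001101011101 = 4293653341

4293653341


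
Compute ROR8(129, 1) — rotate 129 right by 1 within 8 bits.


Rotate 0b10000001 right by 1 (8-bit) = 0b11000000 = 192

192


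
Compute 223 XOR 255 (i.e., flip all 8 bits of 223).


223 ^ 255 = 32

32


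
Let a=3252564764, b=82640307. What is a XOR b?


3252564764 ^ 82640307 = 3308441263

3308441263


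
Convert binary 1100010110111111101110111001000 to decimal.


1100010110111111101110111001000 in decimal = 1658838472

1658838472


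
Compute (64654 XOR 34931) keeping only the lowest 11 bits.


Step 1: 64654 ^ 34931 = 29949
Step 2: 29949 & 2047 = 1277

1277


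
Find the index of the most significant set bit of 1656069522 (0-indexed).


0b1100010101101011001110110010010. Highest set bit at position 30

30


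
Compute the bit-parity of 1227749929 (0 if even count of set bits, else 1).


0b1001001001011011111101000101001 has 16 ones => parity 0

0


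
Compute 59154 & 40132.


0b1110011100010010 & 0b1001110011000100 = 0b1000010000000000 = 33792

33792


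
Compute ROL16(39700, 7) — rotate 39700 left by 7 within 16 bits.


Rotate 0b1001101100010100 left by 7 (16-bit) = 0b1000101001001101 = 35405

35405


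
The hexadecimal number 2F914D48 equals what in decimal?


2F914D48 hex = 798051656 decimal

798051656


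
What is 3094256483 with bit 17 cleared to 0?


3094256483 & ~(1 << 17) = 3094125411

3094125411


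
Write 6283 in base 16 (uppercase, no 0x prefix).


6283 = 188B hex

188B


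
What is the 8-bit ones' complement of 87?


87 ^ 255 = 168

168


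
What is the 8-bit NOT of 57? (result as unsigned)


~0b111001 = 0b11000110 = 198 (8-bit unsigned)

198


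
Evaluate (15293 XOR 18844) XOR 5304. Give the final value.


Step 1: 15293 ^ 18844 = 29217
Step 2: 29217 ^ 5304 = 26265

26265


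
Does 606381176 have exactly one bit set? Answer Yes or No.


0b100100001001001010010001111000. Multiple bits set => No

No


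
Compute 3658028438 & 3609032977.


0b11011010000010010001010110010110 & 0b11010111000111010111100100010001 = 0b11010010000010010001000100010000 = 3523809552

3523809552


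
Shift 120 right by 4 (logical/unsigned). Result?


0b1111000 >> 4 = 0b111 = 7

7


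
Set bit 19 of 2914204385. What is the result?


2914204385 | (1 << 19) = 2914204385 | 524288 = 2914728673

2914728673


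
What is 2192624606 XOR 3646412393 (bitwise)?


0b10000010101100001100101111011110 ^ 0b11011001010101111101011001101001 = 0b1011011111001110001110110110111 = 1541873079

1541873079


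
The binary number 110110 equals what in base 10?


110110 in decimal = 54

54


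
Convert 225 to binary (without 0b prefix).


225 = 11100001 in binary

11100001


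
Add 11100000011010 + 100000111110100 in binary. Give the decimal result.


11100000011010 + 100000111110100 = 111101000001110 = 31246

31246


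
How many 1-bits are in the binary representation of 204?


0b11001100 has 4 set bits

4


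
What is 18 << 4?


0b10010 << 4 = 0b100100000 = 288

288


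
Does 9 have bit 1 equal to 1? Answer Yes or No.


0b1001, bit 1 = 0. No

No


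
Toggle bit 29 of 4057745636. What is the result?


4057745636 ^ (1 << 29) = 4057745636 ^ 536870912 = 3520874724

3520874724


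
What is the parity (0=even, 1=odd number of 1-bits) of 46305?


0b1011010011100001 has 8 ones => parity 0

0


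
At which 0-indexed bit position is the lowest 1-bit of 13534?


0b11010011011110. Lowest set bit at position 1

1


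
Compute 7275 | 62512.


0b1110001101011 | 0b1111010000110000 = 0b1111110001111011 = 64635

64635


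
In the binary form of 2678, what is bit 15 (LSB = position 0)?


0b101001110110, position 15 = 0

0


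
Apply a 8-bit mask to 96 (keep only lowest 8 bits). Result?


96 & 255 = 96

96


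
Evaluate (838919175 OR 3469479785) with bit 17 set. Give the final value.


Step 1: 838919175 | 3469479785 = 4274843503
Step 2: 4274843503 | (1 << 17) = 4274843503 | 131072 = 4274974575

4274974575


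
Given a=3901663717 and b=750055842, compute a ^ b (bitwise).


3901663717 ^ 750055842 = 3292158023

3292158023


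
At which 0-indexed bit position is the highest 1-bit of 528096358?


0b11111011110100001110001100110. Highest set bit at position 28

28


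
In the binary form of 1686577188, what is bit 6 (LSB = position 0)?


0b1100100100001110010000000100100, position 6 = 0

0


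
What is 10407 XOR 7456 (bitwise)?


0b10100010100111 ^ 0b1110100100000 = 0b11010110000111 = 13703

13703


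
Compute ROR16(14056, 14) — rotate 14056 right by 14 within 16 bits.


Rotate 0b11011011101000 right by 14 (16-bit) = 0b1101101110100000 = 56224

56224


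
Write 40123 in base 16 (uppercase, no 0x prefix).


40123 = 9CBB hex

9CBB


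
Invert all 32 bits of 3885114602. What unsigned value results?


3885114602 ^ 4294967295 = 409852693

409852693


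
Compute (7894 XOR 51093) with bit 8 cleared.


Step 1: 7894 ^ 51093 = 55619
Step 2: 55619 & ~(1 << 8) = 55363

55363


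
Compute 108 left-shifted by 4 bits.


0b1101100 << 4 = 0b11011000000 = 1728

1728


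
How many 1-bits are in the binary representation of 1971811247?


0b1110101100001110111001110101111 has 20 set bits

20


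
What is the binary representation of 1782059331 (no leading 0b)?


1782059331 = 1101010001110000001000101000011 in binary

1101010001110000001000101000011


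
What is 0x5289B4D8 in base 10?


5289B4D8 hex = 1384756440 decimal

1384756440


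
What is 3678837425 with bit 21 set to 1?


3678837425 | (1 << 21) = 3678837425 | 2097152 = 3680934577

3680934577


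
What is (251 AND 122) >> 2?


Step 1: 251 & 122 = 122
Step 2: 122 >> 2 = 30

30


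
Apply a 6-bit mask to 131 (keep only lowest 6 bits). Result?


131 & 63 = 3

3


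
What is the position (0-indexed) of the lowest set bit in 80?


0b1010000. Lowest set bit at position 4

4


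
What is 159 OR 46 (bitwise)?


0b10011111 | 0b101110 = 0b10111111 = 191

191


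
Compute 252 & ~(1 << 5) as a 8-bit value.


252 & ~(1 << 5) = 220

220


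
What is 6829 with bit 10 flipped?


6829 ^ (1 << 10) = 6829 ^ 1024 = 7853

7853


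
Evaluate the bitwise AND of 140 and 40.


0b10001100 & 0b101000 = 0b1000 = 8

8


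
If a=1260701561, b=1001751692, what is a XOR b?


1260701561 ^ 1001751692 = 1888568309

1888568309


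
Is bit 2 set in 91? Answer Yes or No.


0b1011011, bit 2 = 0. No

No


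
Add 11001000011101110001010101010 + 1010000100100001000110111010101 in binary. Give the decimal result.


11001000011101110001010101010 + 1010000100100001000110111010101 = 1101001100111110111000001111111 = 1772056703

1772056703


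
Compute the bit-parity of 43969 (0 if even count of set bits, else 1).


0b1010101111000001 has 8 ones => parity 0

0


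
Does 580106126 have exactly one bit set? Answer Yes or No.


0b100010100100111011011110001110. Multiple bits set => No

No


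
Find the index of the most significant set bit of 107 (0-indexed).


0b1101011. Highest set bit at position 6

6


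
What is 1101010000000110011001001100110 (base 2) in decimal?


1101010000000110011001001100110 in decimal = 1778594406

1778594406


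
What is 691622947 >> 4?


0b101001001110010101010000100011 >> 4 = 0b10100100111001010101000010 = 43226434

43226434


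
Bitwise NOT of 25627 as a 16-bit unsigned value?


~0b110010000011011 = 0b1001101111100100 = 39908 (16-bit unsigned)

39908


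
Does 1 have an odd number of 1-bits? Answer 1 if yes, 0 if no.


0b1 has 1 ones => parity 1

1


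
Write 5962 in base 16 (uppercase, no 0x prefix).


5962 = 174A hex

174A


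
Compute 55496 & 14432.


0b1101100011001000 & 0b11100001100000 = 0b1100001000000 = 6208

6208


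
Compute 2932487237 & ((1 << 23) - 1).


2932487237 & 8388607 = 4863045

4863045


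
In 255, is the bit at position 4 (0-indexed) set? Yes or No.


0b11111111, bit 4 = 1. Yes

Yes


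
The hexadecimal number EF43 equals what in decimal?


EF43 hex = 61251 decimal

61251


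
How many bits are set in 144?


0b10010000 has 2 set bits

2


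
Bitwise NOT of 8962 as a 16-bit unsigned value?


~0b10001100000010 = 0b1101110011111101 = 56573 (16-bit unsigned)

56573


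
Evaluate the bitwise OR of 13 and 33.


0b1101 | 0b100001 = 0b101101 = 45

45


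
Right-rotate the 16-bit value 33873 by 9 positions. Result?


Rotate 0b1000010001010001 right by 9 (16-bit) = 0b10100011000010 = 10434

10434


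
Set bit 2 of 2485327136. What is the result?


2485327136 | (1 << 2) = 2485327136 | 4 = 2485327140

2485327140


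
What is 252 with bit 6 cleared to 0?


252 & ~(1 << 6) = 188

188


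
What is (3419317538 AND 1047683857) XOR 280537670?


Step 1: 3419317538 & 1047683857 = 172105984
Step 2: 172105984 ^ 280537670 = 452627270

452627270


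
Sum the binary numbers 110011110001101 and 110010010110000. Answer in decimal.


110011110001101 + 110010010110000 = 1100110000111101 = 52285

52285


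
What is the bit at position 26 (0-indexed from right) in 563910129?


0b100001100111001001010111110001, position 26 = 0

0


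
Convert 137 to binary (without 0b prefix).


137 = 10001001 in binary

10001001


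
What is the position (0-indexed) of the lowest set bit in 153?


0b10011001. Lowest set bit at position 0

0


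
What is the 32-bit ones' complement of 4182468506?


4182468506 ^ 4294967295 = 112498789

112498789


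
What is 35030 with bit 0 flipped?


35030 ^ (1 << 0) = 35030 ^ 1 = 35031

35031


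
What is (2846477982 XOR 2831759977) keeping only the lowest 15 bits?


Step 1: 2846477982 ^ 2831759977 = 23131383
Step 2: 23131383 & 32767 = 29943

29943


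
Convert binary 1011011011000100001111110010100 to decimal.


1011011011000100001111110010100 in decimal = 1533157268

1533157268


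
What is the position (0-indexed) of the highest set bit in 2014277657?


0b1111000000011110111000000011001. Highest set bit at position 30

30


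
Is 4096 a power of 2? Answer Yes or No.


0b1000000000000. Only one bit set => Yes

Yes


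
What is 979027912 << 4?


0b111010010110101100011111001000 << 4 = 0b1110100101101011000111110010000000 = 15664446592

15664446592


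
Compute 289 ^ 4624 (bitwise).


0b100100001 ^ 0b1001000010000 = 0b1001100110001 = 4913

4913


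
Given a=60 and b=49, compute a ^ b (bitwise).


60 ^ 49 = 13

13


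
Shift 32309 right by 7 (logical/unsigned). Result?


0b111111000110101 >> 7 = 0b11111100 = 252

252


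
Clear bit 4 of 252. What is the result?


252 & ~(1 << 4) = 236

236


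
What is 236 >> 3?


0b11101100 >> 3 = 0b11101 = 29

29


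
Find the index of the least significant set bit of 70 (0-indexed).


0b1000110. Lowest set bit at position 1

1


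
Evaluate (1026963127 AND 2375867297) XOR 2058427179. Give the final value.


Step 1: 1026963127 & 2375867297 = 219419297
Step 2: 219419297 ^ 2058427179 = 2007304586

2007304586


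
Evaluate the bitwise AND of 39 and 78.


0b100111 & 0b1001110 = 0b110 = 6

6


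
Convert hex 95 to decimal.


95 hex = 149 decimal

149


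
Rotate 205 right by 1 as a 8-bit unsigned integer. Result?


Rotate 0b11001101 right by 1 (8-bit) = 0b11100110 = 230

230


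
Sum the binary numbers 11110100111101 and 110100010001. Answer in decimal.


11110100111101 + 110100010001 = 100101001001110 = 19022

19022


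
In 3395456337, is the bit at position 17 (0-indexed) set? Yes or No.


0b11001010011000101000110101010001, bit 17 = 1. Yes

Yes


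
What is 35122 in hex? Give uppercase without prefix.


35122 = 8932 hex

8932


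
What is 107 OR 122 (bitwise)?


0b1101011 | 0b1111010 = 0b1111011 = 123

123


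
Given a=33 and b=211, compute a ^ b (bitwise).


33 ^ 211 = 242

242


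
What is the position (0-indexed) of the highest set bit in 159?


0b10011111. Highest set bit at position 7

7


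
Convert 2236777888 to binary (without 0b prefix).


2236777888 = 10000101010100101000010110100000 in binary

10000101010100101000010110100000


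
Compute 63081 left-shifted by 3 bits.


0b1111011001101001 << 3 = 0b1111011001101001000 = 504648

504648


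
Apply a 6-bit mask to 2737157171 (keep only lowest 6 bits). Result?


2737157171 & 63 = 51

51


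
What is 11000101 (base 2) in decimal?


11000101 in decimal = 197

197


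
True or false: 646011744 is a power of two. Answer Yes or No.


0b100110100000010101101101100000. Multiple bits set => No

No


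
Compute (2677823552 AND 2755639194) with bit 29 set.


Step 1: 2677823552 & 2755639194 = 2216431616
Step 2: 2216431616 | (1 << 29) = 2216431616 | 536870912 = 2753302528

2753302528


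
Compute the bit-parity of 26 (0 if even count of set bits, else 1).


0b11010 has 3 ones => parity 1

1


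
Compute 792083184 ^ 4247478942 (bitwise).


0b101111001101100011101011110000 ^ 0b11111101001010110110001010011110 = 0b11010010000111010101100001101110 = 3525138542

3525138542


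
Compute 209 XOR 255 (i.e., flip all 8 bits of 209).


209 ^ 255 = 46

46


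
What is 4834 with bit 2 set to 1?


4834 | (1 << 2) = 4834 | 4 = 4838

4838


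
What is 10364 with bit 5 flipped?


10364 ^ (1 << 5) = 10364 ^ 32 = 10332

10332


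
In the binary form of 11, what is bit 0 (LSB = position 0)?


0b1011, position 0 = 1

1


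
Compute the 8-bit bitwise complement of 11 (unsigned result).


~0b1011 = 0b11110100 = 244 (8-bit unsigned)

244


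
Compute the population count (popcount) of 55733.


0b1101100110110101 has 10 set bits

10


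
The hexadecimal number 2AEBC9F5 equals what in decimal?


2AEBC9F5 hex = 720095733 decimal

720095733


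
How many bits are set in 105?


0b1101001 has 4 set bits

4


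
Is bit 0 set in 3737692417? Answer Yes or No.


0b11011110110010001010100100000001, bit 0 = 1. Yes

Yes


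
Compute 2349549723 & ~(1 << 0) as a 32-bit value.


2349549723 & ~(1 << 0) = 2349549722

2349549722


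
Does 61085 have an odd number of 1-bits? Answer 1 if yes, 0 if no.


0b1110111010011101 has 11 ones => parity 1

1


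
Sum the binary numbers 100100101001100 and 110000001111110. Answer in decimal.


100100101001100 + 110000001111110 = 1010100111001010 = 43466

43466


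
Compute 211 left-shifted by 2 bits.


0b11010011 << 2 = 0b1101001100 = 844

844


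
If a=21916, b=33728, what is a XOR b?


21916 ^ 33728 = 54876

54876


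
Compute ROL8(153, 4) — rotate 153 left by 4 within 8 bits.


Rotate 0b10011001 left by 4 (8-bit) = 0b10011001 = 153

153


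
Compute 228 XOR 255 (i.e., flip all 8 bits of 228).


228 ^ 255 = 27

27


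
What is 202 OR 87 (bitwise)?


0b11001010 | 0b1010111 = 0b11011111 = 223

223


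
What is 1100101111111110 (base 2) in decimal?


1100101111111110 in decimal = 52222

52222


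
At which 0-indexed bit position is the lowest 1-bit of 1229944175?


0b1001001010011110111010101101111. Lowest set bit at position 0

0


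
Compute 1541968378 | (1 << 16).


1541968378 | (1 << 16) = 1541968378 | 65536 = 1542033914

1542033914


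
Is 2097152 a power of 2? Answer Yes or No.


0b1000000000000000000000. Only one bit set => Yes

Yes


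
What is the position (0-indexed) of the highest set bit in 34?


0b100010. Highest set bit at position 5

5


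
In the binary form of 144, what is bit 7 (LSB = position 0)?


0b10010000, position 7 = 1

1


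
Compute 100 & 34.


0b1100100 & 0b100010 = 0b100000 = 32

32


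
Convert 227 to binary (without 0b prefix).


227 = 11100011 in binary

11100011


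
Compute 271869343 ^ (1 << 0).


271869343 ^ (1 << 0) = 271869343 ^ 1 = 271869342

271869342


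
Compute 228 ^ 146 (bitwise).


0b11100100 ^ 0b10010010 = 0b1110110 = 118

118


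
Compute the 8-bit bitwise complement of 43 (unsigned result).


~0b101011 = 0b11010100 = 212 (8-bit unsigned)

212


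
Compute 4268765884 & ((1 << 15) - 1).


4268765884 & 32767 = 12988

12988


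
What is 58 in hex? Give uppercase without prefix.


58 = 3A hex

3A


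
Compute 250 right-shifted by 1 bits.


0b11111010 >> 1 = 0b1111101 = 125

125


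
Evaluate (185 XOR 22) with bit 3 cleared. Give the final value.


Step 1: 185 ^ 22 = 175
Step 2: 175 & ~(1 << 3) = 167

167


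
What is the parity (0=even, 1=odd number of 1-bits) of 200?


0b11001000 has 3 ones => parity 1

1


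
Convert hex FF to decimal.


FF hex = 255 decimal

255


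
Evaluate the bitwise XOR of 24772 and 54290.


0b110000011000100 ^ 0b1101010000010010 = 0b1011010011010110 = 46294

46294


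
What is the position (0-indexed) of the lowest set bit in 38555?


0b1001011010011011. Lowest set bit at position 0

0


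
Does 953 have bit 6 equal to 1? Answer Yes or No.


0b1110111001, bit 6 = 0. No

No


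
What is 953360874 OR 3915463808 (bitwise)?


0b111000110100110010000111101010 | 0b11101001011000010011110010000000 = 0b11111001111100110011110111101010 = 4193467882

4193467882


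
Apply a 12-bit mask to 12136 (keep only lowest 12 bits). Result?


12136 & 4095 = 3944

3944


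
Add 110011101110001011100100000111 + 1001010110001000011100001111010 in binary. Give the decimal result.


110011101110001011100100000111 + 1001010110001000011100001111010 = 1111110011111001111000110000001 = 2122117505

2122117505


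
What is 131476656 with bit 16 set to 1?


131476656 | (1 << 16) = 131476656 | 65536 = 131542192

131542192


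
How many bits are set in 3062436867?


0b10110110100010010001010000000011 has 12 set bits

12


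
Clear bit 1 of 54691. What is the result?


54691 & ~(1 << 1) = 54689

54689


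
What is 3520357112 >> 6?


0b11010001110101000110001011111000 >> 6 = 0b11010001110101000110001011 = 55005579

55005579


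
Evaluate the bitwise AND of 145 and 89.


0b10010001 & 0b1011001 = 0b10001 = 17

17


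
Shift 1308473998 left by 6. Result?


0b1001101111111011011101010001110 << 6 = 0b1001101111111011011101010001110000000 = 83742335872

83742335872


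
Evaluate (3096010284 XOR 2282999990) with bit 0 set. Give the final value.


Step 1: 3096010284 ^ 2282999990 = 815435418
Step 2: 815435418 | (1 << 0) = 815435418 | 1 = 815435419

815435419


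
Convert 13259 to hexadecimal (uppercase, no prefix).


13259 = 33CB hex

33CB


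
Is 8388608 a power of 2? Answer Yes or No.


0b100000000000000000000000. Only one bit set => Yes

Yes


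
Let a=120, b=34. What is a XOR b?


120 ^ 34 = 90

90


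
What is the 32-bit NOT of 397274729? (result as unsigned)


~0b10111101011011110111001101001 = 0b11101000010100100001000110010110 = 3897692566 (32-bit unsigned)

3897692566


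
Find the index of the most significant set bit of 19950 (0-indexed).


0b100110111101110. Highest set bit at position 14

14


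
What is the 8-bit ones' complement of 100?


100 ^ 255 = 155

155


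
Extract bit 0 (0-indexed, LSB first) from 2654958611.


0b10011110001111110111010000010011, position 0 = 1

1


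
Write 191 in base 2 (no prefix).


191 = 10111111 in binary

10111111


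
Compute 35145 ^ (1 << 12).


35145 ^ (1 << 12) = 35145 ^ 4096 = 39241

39241


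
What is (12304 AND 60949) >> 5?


Step 1: 12304 & 60949 = 8208
Step 2: 8208 >> 5 = 256

256


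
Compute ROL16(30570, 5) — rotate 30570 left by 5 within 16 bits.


Rotate 0b111011101101010 left by 5 (16-bit) = 0b1110110101001110 = 60750

60750


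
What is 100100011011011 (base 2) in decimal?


100100011011011 in decimal = 18651

18651


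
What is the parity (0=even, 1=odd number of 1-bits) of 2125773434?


0b1111110101101001011101001111010 has 20 ones => parity 0

0


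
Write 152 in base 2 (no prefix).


152 = 10011000 in binary

10011000


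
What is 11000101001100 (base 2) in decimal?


11000101001100 in decimal = 12620

12620


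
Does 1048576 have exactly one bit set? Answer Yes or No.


0b100000000000000000000. Only one bit set => Yes

Yes


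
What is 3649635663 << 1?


0b11011001100010010000010101001111 << 1 = 0b110110011000100100000101010011110 = 7299271326

7299271326


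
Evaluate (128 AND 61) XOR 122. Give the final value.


Step 1: 128 & 61 = 0
Step 2: 0 ^ 122 = 122

122


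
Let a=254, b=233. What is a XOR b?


254 ^ 233 = 23

23


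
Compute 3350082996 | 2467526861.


0b11000111101011100011010110110100 | 0b10010011000100110111100011001101 = 0b11010111101111110111110111111101 = 3619651069

3619651069


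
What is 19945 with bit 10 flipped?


19945 ^ (1 << 10) = 19945 ^ 1024 = 18921

18921
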